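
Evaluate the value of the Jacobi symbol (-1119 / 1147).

1

Pull out -1: (-1119 / 1147) = (-1 / 1147)·(1119 / 1147). Since 1147 ≡ 3 (mod 4), (-1 / 1147) = -1. Now have -(1119 / 1147).
Both 1119 ≡ 3 and 1147 ≡ 3 (mod 4), so reciprocity gives (1119 / 1147) = -(1147 / 1119). Reduce: 1147 ≡ 28 (mod 1119). Now have (28 / 1119).
Factor out 2: 28 = 2^2·7. Since 1119 ≡ 7 (mod 8), (2 / 1119) = +1, and (2 / 1119)^2 = +1. Now have (7 / 1119).
Both 7 ≡ 3 and 1119 ≡ 3 (mod 4), so reciprocity gives (7 / 1119) = -(1119 / 7). Reduce: 1119 ≡ 6 (mod 7). Now have -(6 / 7).
Factor out 2: 6 = 2·3. Since 7 ≡ 7 (mod 8), (2 / 7) = +1. Now have -(3 / 7).
Both 3 ≡ 3 and 7 ≡ 3 (mod 4), so reciprocity gives (3 / 7) = -(7 / 3). Reduce: 7 ≡ 1 (mod 3). Now have (1 / 3).
(1 / 3) = 1. Collecting the sign factors: 1.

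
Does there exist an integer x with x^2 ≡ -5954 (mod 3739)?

no

(-5954/3739)
  = -(5954/3739)    [3739 ≡ 3 mod 4 ⇒ (-1/3739) = -1]
  = -(2215/3739)    [5954 ≡ 2215 mod 3739]
  = (3739/2215)    [QR: both ≡ 3 mod 4, sign flips]
  = (1524/2215)    [3739 ≡ 1524 mod 2215]
  = (381/2215)    [2215 ≡ 7 mod 8 ⇒ (2/2215)^2 = +1]
  = (2215/381)    [QR: 381 ≡ 1 mod 4, sign kept]
  = (310/381)    [2215 ≡ 310 mod 381]
  = -(155/381)    [381 ≡ 5 mod 8 ⇒ (2/381) = -1]
  = -(381/155)    [QR: 381 ≡ 1 mod 4, sign kept]
  = -(71/155)    [381 ≡ 71 mod 155]
  = (155/71)    [QR: both ≡ 3 mod 4, sign flips]
  = (13/71)    [155 ≡ 13 mod 71]
  = (71/13)    [QR: 13 ≡ 1 mod 4, sign kept]
  = (6/13)    [71 ≡ 6 mod 13]
  = -(3/13)    [13 ≡ 5 mod 8 ⇒ (2/13) = -1]
  = -(13/3)    [QR: 13 ≡ 1 mod 4, sign kept]
  = -(1/3)    [13 ≡ 1 mod 3]
  = -1    [(1/3) = 1]
The Legendre symbol is -1, so x^2 ≡ -5954 (mod 3739) has no solution.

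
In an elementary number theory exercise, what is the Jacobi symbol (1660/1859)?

(1660/1859)
  = (415/1859)    [1859 ≡ 3 mod 8 ⇒ (2/1859)^2 = +1]
  = -(1859/415)    [QR: both ≡ 3 mod 4, sign flips]
  = -(199/415)    [1859 ≡ 199 mod 415]
  = (415/199)    [QR: both ≡ 3 mod 4, sign flips]
  = (17/199)    [415 ≡ 17 mod 199]
  = (199/17)    [QR: 17 ≡ 1 mod 4, sign kept]
  = (12/17)    [199 ≡ 12 mod 17]
  = (3/17)    [17 ≡ 1 mod 8 ⇒ (2/17)^2 = +1]
  = (17/3)    [QR: 17 ≡ 1 mod 4, sign kept]
  = (2/3)    [17 ≡ 2 mod 3]
  = -(1/3)    [3 ≡ 3 mod 8 ⇒ (2/3) = -1]
  = -1    [(1/3) = 1]

-1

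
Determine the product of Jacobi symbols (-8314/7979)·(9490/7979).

1

By multiplicativity, (-8314·9490/7979) = (-8314/7979)·(9490/7979).
First factor (-8314/7979):
(-8314/7979)
  = -(8314/7979)    [7979 ≡ 3 mod 4 ⇒ (-1/7979) = -1]
  = -(335/7979)    [8314 ≡ 335 mod 7979]
  = (7979/335)    [QR: both ≡ 3 mod 4, sign flips]
  = (274/335)    [7979 ≡ 274 mod 335]
  = (137/335)    [335 ≡ 7 mod 8 ⇒ (2/335) = +1]
  = (335/137)    [QR: 137 ≡ 1 mod 4, sign kept]
  = (61/137)    [335 ≡ 61 mod 137]
  = (137/61)    [QR: 61 ≡ 1 mod 4, sign kept]
  = (15/61)    [137 ≡ 15 mod 61]
  = (61/15)    [QR: 61 ≡ 1 mod 4, sign kept]
  = (1/15)    [61 ≡ 1 mod 15]
  = 1    [(1/15) = 1]
Second factor (9490/7979):
(9490/7979)
  = (1511/7979)    [9490 ≡ 1511 mod 7979]
  = -(7979/1511)    [QR: both ≡ 3 mod 4, sign flips]
  = -(424/1511)    [7979 ≡ 424 mod 1511]
  = -(53/1511)    [1511 ≡ 7 mod 8 ⇒ (2/1511)^3 = +1]
  = -(1511/53)    [QR: 53 ≡ 1 mod 4, sign kept]
  = -(27/53)    [1511 ≡ 27 mod 53]
  = -(53/27)    [QR: 53 ≡ 1 mod 4, sign kept]
  = -(26/27)    [53 ≡ 26 mod 27]
  = (13/27)    [27 ≡ 3 mod 8 ⇒ (2/27) = -1]
  = (27/13)    [QR: 13 ≡ 1 mod 4, sign kept]
  = (1/13)    [27 ≡ 1 mod 13]
  = 1    [(1/13) = 1]
Product: (1)·(1) = 1.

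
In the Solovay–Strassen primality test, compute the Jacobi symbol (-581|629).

-1

(-581|629)
  = (581|629)    [629 ≡ 1 mod 4 ⇒ (-1|629) = +1]
  = (629|581)    [QR: 581 ≡ 1 mod 4, sign kept]
  = (48|581)    [629 ≡ 48 mod 581]
  = (3|581)    [581 ≡ 5 mod 8 ⇒ (2|581)^4 = +1]
  = (581|3)    [QR: 581 ≡ 1 mod 4, sign kept]
  = (2|3)    [581 ≡ 2 mod 3]
  = -(1|3)    [3 ≡ 3 mod 8 ⇒ (2|3) = -1]
  = -1    [(1|3) = 1]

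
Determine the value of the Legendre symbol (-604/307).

(-604/307)
  = -(604/307)    [307 ≡ 3 mod 4 ⇒ (-1/307) = -1]
  = -(297/307)    [604 ≡ 297 mod 307]
  = -(307/297)    [QR: 297 ≡ 1 mod 4, sign kept]
  = -(10/297)    [307 ≡ 10 mod 297]
  = -(5/297)    [297 ≡ 1 mod 8 ⇒ (2/297) = +1]
  = -(297/5)    [QR: 5 ≡ 1 mod 4, sign kept]
  = -(2/5)    [297 ≡ 2 mod 5]
  = (1/5)    [5 ≡ 5 mod 8 ⇒ (2/5) = -1]
  = 1    [(1/5) = 1]

1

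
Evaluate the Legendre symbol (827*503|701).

-1

By multiplicativity, (827·503|701) = (827|701)·(503|701).
First factor (827|701):
Reduce the numerator: 827 ≡ 126 (mod 701), so (827|701) = (126|701).
Factor out 2: 126 = 2·63. Since 701 ≡ 5 (mod 8), (2|701) = -1. Now have -(63|701).
701 ≡ 1 (mod 4), so quadratic reciprocity gives (63|701) = (701|63). Reduce: 701 ≡ 8 (mod 63). Now have -(8|63).
Factor out 2: 8 = 2^3. Since 63 ≡ 7 (mod 8), (2|63) = +1, and (2|63)^3 = +1. Now have -(1|63).
(1|63) = 1. Collecting the sign factors: -1.
Second factor (503|701):
701 ≡ 1 (mod 4), so quadratic reciprocity gives (503|701) = (701|503). Reduce: 701 ≡ 198 (mod 503). Now have (198|503).
Factor out 2: 198 = 2·99. Since 503 ≡ 7 (mod 8), (2|503) = +1. Now have (99|503).
Both 99 ≡ 3 and 503 ≡ 3 (mod 4), so reciprocity gives (99|503) = -(503|99). Reduce: 503 ≡ 8 (mod 99). Now have -(8|99).
Factor out 2: 8 = 2^3. Since 99 ≡ 3 (mod 8), (2|99) = -1, and (2|99)^3 = -1. Now have (1|99).
(1|99) = 1. Collecting the sign factors: 1.
Product: (-1)·(1) = -1.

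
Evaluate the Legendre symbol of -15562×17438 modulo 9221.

By multiplicativity, (-15562·17438/9221) = (-15562/9221)·(17438/9221).
First factor (-15562/9221):
(-15562/9221)
  = (2880/9221)    [-15562 ≡ 2880 mod 9221]
  = (45/9221)    [9221 ≡ 5 mod 8 ⇒ (2/9221)^6 = +1]
  = (9221/45)    [QR: 45 ≡ 1 mod 4, sign kept]
  = (41/45)    [9221 ≡ 41 mod 45]
  = (45/41)    [QR: 41 ≡ 1 mod 4, sign kept]
  = (4/41)    [45 ≡ 4 mod 41]
  = (1/41)    [41 ≡ 1 mod 8 ⇒ (2/41)^2 = +1]
  = 1    [(1/41) = 1]
Second factor (17438/9221):
(17438/9221)
  = (8217/9221)    [17438 ≡ 8217 mod 9221]
  = (9221/8217)    [QR: 8217 ≡ 1 mod 4, sign kept]
  = (1004/8217)    [9221 ≡ 1004 mod 8217]
  = (251/8217)    [8217 ≡ 1 mod 8 ⇒ (2/8217)^2 = +1]
  = (8217/251)    [QR: 8217 ≡ 1 mod 4, sign kept]
  = (185/251)    [8217 ≡ 185 mod 251]
  = (251/185)    [QR: 185 ≡ 1 mod 4, sign kept]
  = (66/185)    [251 ≡ 66 mod 185]
  = (33/185)    [185 ≡ 1 mod 8 ⇒ (2/185) = +1]
  = (185/33)    [QR: 33 ≡ 1 mod 4, sign kept]
  = (20/33)    [185 ≡ 20 mod 33]
  = (5/33)    [33 ≡ 1 mod 8 ⇒ (2/33)^2 = +1]
  = (33/5)    [QR: 5 ≡ 1 mod 4, sign kept]
  = (3/5)    [33 ≡ 3 mod 5]
  = (5/3)    [QR: 5 ≡ 1 mod 4, sign kept]
  = (2/3)    [5 ≡ 2 mod 3]
  = -(1/3)    [3 ≡ 3 mod 8 ⇒ (2/3) = -1]
  = -1    [(1/3) = 1]
Product: (1)·(-1) = -1.

-1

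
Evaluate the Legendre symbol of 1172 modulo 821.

(1172 / 821)
  = (351 / 821)    [1172 ≡ 351 mod 821]
  = (821 / 351)    [QR: 821 ≡ 1 mod 4, sign kept]
  = (119 / 351)    [821 ≡ 119 mod 351]
  = -(351 / 119)    [QR: both ≡ 3 mod 4, sign flips]
  = -(113 / 119)    [351 ≡ 113 mod 119]
  = -(119 / 113)    [QR: 113 ≡ 1 mod 4, sign kept]
  = -(6 / 113)    [119 ≡ 6 mod 113]
  = -(3 / 113)    [113 ≡ 1 mod 8 ⇒ (2 / 113) = +1]
  = -(113 / 3)    [QR: 113 ≡ 1 mod 4, sign kept]
  = -(2 / 3)    [113 ≡ 2 mod 3]
  = (1 / 3)    [3 ≡ 3 mod 8 ⇒ (2 / 3) = -1]
  = 1    [(1 / 3) = 1]

1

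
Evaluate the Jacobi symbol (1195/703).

1

(1195/703)
  = (492/703)    [1195 ≡ 492 mod 703]
  = (123/703)    [703 ≡ 7 mod 8 ⇒ (2/703)^2 = +1]
  = -(703/123)    [QR: both ≡ 3 mod 4, sign flips]
  = -(88/123)    [703 ≡ 88 mod 123]
  = (11/123)    [123 ≡ 3 mod 8 ⇒ (2/123)^3 = -1]
  = -(123/11)    [QR: both ≡ 3 mod 4, sign flips]
  = -(2/11)    [123 ≡ 2 mod 11]
  = (1/11)    [11 ≡ 3 mod 8 ⇒ (2/11) = -1]
  = 1    [(1/11) = 1]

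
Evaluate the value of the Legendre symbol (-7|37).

1

Reduce the numerator: -7 ≡ 30 (mod 37), so (-7|37) = (30|37).
Factor out 2: 30 = 2·15. Since 37 ≡ 5 (mod 8), (2|37) = -1. Now have -(15|37).
37 ≡ 1 (mod 4), so quadratic reciprocity gives (15|37) = (37|15). Reduce: 37 ≡ 7 (mod 15). Now have -(7|15).
Both 7 ≡ 3 and 15 ≡ 3 (mod 4), so reciprocity gives (7|15) = -(15|7). Reduce: 15 ≡ 1 (mod 7). Now have (1|7).
(1|7) = 1. Collecting the sign factors: 1.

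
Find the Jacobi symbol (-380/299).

(-380/299)
  = (218/299)    [-380 ≡ 218 mod 299]
  = -(109/299)    [299 ≡ 3 mod 8 ⇒ (2/299) = -1]
  = -(299/109)    [QR: 109 ≡ 1 mod 4, sign kept]
  = -(81/109)    [299 ≡ 81 mod 109]
  = -(109/81)    [QR: 81 ≡ 1 mod 4, sign kept]
  = -(28/81)    [109 ≡ 28 mod 81]
  = -(7/81)    [81 ≡ 1 mod 8 ⇒ (2/81)^2 = +1]
  = -(81/7)    [QR: 81 ≡ 1 mod 4, sign kept]
  = -(4/7)    [81 ≡ 4 mod 7]
  = -(1/7)    [7 ≡ 7 mod 8 ⇒ (2/7)^2 = +1]
  = -1    [(1/7) = 1]

-1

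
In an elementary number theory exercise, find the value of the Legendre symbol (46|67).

(46|67)
  = -(23|67)    [67 ≡ 3 mod 8 ⇒ (2|67) = -1]
  = (67|23)    [QR: both ≡ 3 mod 4, sign flips]
  = (21|23)    [67 ≡ 21 mod 23]
  = (23|21)    [QR: 21 ≡ 1 mod 4, sign kept]
  = (2|21)    [23 ≡ 2 mod 21]
  = -(1|21)    [21 ≡ 5 mod 8 ⇒ (2|21) = -1]
  = -1    [(1|21) = 1]

-1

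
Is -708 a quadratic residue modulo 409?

Reduce the numerator: -708 ≡ 110 (mod 409), so (-708|409) = (110|409).
Factor out 2: 110 = 2·55. Since 409 ≡ 1 (mod 8), (2|409) = +1. Now have (55|409).
409 ≡ 1 (mod 4), so quadratic reciprocity gives (55|409) = (409|55). Reduce: 409 ≡ 24 (mod 55). Now have (24|55).
Factor out 2: 24 = 2^3·3. Since 55 ≡ 7 (mod 8), (2|55) = +1, and (2|55)^3 = +1. Now have (3|55).
Both 3 ≡ 3 and 55 ≡ 3 (mod 4), so reciprocity gives (3|55) = -(55|3). Reduce: 55 ≡ 1 (mod 3). Now have -(1|3).
(1|3) = 1. Collecting the sign factors: -1.
(-708|409) = -1, and 409 is prime, so -708 is not a quadratic residue mod 409.

no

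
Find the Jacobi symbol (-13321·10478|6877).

0

By multiplicativity, (-13321·10478|6877) = (-13321|6877)·(10478|6877).
First factor (-13321|6877):
Pull out -1: (-13321|6877) = (-1|6877)·(13321|6877). Since 6877 ≡ 1 (mod 4), (-1|6877) = +1. Now have (13321|6877).
Reduce the numerator: 13321 ≡ 6444 (mod 6877), so (13321|6877) = (6444|6877).
Factor out 2: 6444 = 2^2·1611. Since 6877 ≡ 5 (mod 8), (2|6877) = -1, and (2|6877)^2 = +1. Now have (1611|6877).
6877 ≡ 1 (mod 4), so quadratic reciprocity gives (1611|6877) = (6877|1611). Reduce: 6877 ≡ 433 (mod 1611). Now have (433|1611).
433 ≡ 1 (mod 4), so quadratic reciprocity gives (433|1611) = (1611|433). Reduce: 1611 ≡ 312 (mod 433). Now have (312|433).
Factor out 2: 312 = 2^3·39. Since 433 ≡ 1 (mod 8), (2|433) = +1, and (2|433)^3 = +1. Now have (39|433).
433 ≡ 1 (mod 4), so quadratic reciprocity gives (39|433) = (433|39). Reduce: 433 ≡ 4 (mod 39). Now have (4|39).
Factor out 2: 4 = 2^2. Since 39 ≡ 7 (mod 8), (2|39) = +1, and (2|39)^2 = +1. Now have (1|39).
(1|39) = 1. Collecting the sign factors: 1.
Second factor (10478|6877):
Reduce the numerator: 10478 ≡ 3601 (mod 6877), so (10478|6877) = (3601|6877).
3601 ≡ 1 (mod 4), so quadratic reciprocity gives (3601|6877) = (6877|3601). Reduce: 6877 ≡ 3276 (mod 3601). Now have (3276|3601).
Factor out 2: 3276 = 2^2·819. Since 3601 ≡ 1 (mod 8), (2|3601) = +1, and (2|3601)^2 = +1. Now have (819|3601).
3601 ≡ 1 (mod 4), so quadratic reciprocity gives (819|3601) = (3601|819). Reduce: 3601 ≡ 325 (mod 819). Now have (325|819).
325 ≡ 1 (mod 4), so quadratic reciprocity gives (325|819) = (819|325). Reduce: 819 ≡ 169 (mod 325). Now have (169|325).
169 ≡ 1 (mod 4), so quadratic reciprocity gives (169|325) = (325|169). Reduce: 325 ≡ 156 (mod 169). Now have (156|169).
Factor out 2: 156 = 2^2·39. Since 169 ≡ 1 (mod 8), (2|169) = +1, and (2|169)^2 = +1. Now have (39|169).
169 ≡ 1 (mod 4), so quadratic reciprocity gives (39|169) = (169|39). Reduce: 169 ≡ 13 (mod 39). Now have (13|39).
13 ≡ 1 (mod 4), so quadratic reciprocity gives (13|39) = (39|13). Reduce: 39 ≡ 0 (mod 13). Now have (0|13).
The numerator is now 0 with denominator 13 > 1: the symbol is 0.
Product: (1)·(0) = 0.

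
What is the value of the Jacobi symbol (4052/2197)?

Reduce the numerator: 4052 ≡ 1855 (mod 2197), so (4052/2197) = (1855/2197).
2197 ≡ 1 (mod 4), so quadratic reciprocity gives (1855/2197) = (2197/1855). Reduce: 2197 ≡ 342 (mod 1855). Now have (342/1855).
Factor out 2: 342 = 2·171. Since 1855 ≡ 7 (mod 8), (2/1855) = +1. Now have (171/1855).
Both 171 ≡ 3 and 1855 ≡ 3 (mod 4), so reciprocity gives (171/1855) = -(1855/171). Reduce: 1855 ≡ 145 (mod 171). Now have -(145/171).
145 ≡ 1 (mod 4), so quadratic reciprocity gives (145/171) = (171/145). Reduce: 171 ≡ 26 (mod 145). Now have -(26/145).
Factor out 2: 26 = 2·13. Since 145 ≡ 1 (mod 8), (2/145) = +1. Now have -(13/145).
13 ≡ 1 (mod 4), so quadratic reciprocity gives (13/145) = (145/13). Reduce: 145 ≡ 2 (mod 13). Now have -(2/13).
Factor out 2: 2 = 2. Since 13 ≡ 5 (mod 8), (2/13) = -1. Now have (1/13).
(1/13) = 1. Collecting the sign factors: 1.

1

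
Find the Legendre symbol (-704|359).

-1

(-704|359)
  = (14|359)    [-704 ≡ 14 mod 359]
  = (7|359)    [359 ≡ 7 mod 8 ⇒ (2|359) = +1]
  = -(359|7)    [QR: both ≡ 3 mod 4, sign flips]
  = -(2|7)    [359 ≡ 2 mod 7]
  = -(1|7)    [7 ≡ 7 mod 8 ⇒ (2|7) = +1]
  = -1    [(1|7) = 1]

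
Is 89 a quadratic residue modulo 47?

Reduce the numerator: 89 ≡ 42 (mod 47), so (89/47) = (42/47).
Factor out 2: 42 = 2·21. Since 47 ≡ 7 (mod 8), (2/47) = +1. Now have (21/47).
21 ≡ 1 (mod 4), so quadratic reciprocity gives (21/47) = (47/21). Reduce: 47 ≡ 5 (mod 21). Now have (5/21).
5 ≡ 1 (mod 4), so quadratic reciprocity gives (5/21) = (21/5). Reduce: 21 ≡ 1 (mod 5). Now have (1/5).
(1/5) = 1. Collecting the sign factors: 1.
The Legendre symbol is 1, so x^2 ≡ 89 (mod 47) has solution.

yes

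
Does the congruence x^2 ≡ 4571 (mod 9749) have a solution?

9749 ≡ 1 (mod 4), so quadratic reciprocity gives (4571|9749) = (9749|4571). Reduce: 9749 ≡ 607 (mod 4571). Now have (607|4571).
Both 607 ≡ 3 and 4571 ≡ 3 (mod 4), so reciprocity gives (607|4571) = -(4571|607). Reduce: 4571 ≡ 322 (mod 607). Now have -(322|607).
Factor out 2: 322 = 2·161. Since 607 ≡ 7 (mod 8), (2|607) = +1. Now have -(161|607).
161 ≡ 1 (mod 4), so quadratic reciprocity gives (161|607) = (607|161). Reduce: 607 ≡ 124 (mod 161). Now have -(124|161).
Factor out 2: 124 = 2^2·31. Since 161 ≡ 1 (mod 8), (2|161) = +1, and (2|161)^2 = +1. Now have -(31|161).
161 ≡ 1 (mod 4), so quadratic reciprocity gives (31|161) = (161|31). Reduce: 161 ≡ 6 (mod 31). Now have -(6|31).
Factor out 2: 6 = 2·3. Since 31 ≡ 7 (mod 8), (2|31) = +1. Now have -(3|31).
Both 3 ≡ 3 and 31 ≡ 3 (mod 4), so reciprocity gives (3|31) = -(31|3). Reduce: 31 ≡ 1 (mod 3). Now have (1|3).
(1|3) = 1. Collecting the sign factors: 1.
(4571|9749) = 1, and 9749 is prime, so 4571 is a quadratic residue mod 9749.

yes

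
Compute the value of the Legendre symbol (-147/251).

(-147/251)
  = -(147/251)    [251 ≡ 3 mod 4 ⇒ (-1/251) = -1]
  = (251/147)    [QR: both ≡ 3 mod 4, sign flips]
  = (104/147)    [251 ≡ 104 mod 147]
  = -(13/147)    [147 ≡ 3 mod 8 ⇒ (2/147)^3 = -1]
  = -(147/13)    [QR: 13 ≡ 1 mod 4, sign kept]
  = -(4/13)    [147 ≡ 4 mod 13]
  = -(1/13)    [13 ≡ 5 mod 8 ⇒ (2/13)^2 = +1]
  = -1    [(1/13) = 1]

-1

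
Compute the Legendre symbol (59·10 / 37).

-1

By multiplicativity, (59·10 / 37) = (59 / 37)·(10 / 37).
First factor (59 / 37):
Reduce the numerator: 59 ≡ 22 (mod 37), so (59 / 37) = (22 / 37).
Factor out 2: 22 = 2·11. Since 37 ≡ 5 (mod 8), (2 / 37) = -1. Now have -(11 / 37).
37 ≡ 1 (mod 4), so quadratic reciprocity gives (11 / 37) = (37 / 11). Reduce: 37 ≡ 4 (mod 11). Now have -(4 / 11).
Factor out 2: 4 = 2^2. Since 11 ≡ 3 (mod 8), (2 / 11) = -1, and (2 / 11)^2 = +1. Now have -(1 / 11).
(1 / 11) = 1. Collecting the sign factors: -1.
Second factor (10 / 37):
Factor out 2: 10 = 2·5. Since 37 ≡ 5 (mod 8), (2 / 37) = -1. Now have -(5 / 37).
5 ≡ 1 (mod 4), so quadratic reciprocity gives (5 / 37) = (37 / 5). Reduce: 37 ≡ 2 (mod 5). Now have -(2 / 5).
Factor out 2: 2 = 2. Since 5 ≡ 5 (mod 8), (2 / 5) = -1. Now have (1 / 5).
(1 / 5) = 1. Collecting the sign factors: 1.
Product: (-1)·(1) = -1.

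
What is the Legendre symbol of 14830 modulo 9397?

1

Reduce the numerator: 14830 ≡ 5433 (mod 9397), so (14830/9397) = (5433/9397).
5433 ≡ 1 (mod 4), so quadratic reciprocity gives (5433/9397) = (9397/5433). Reduce: 9397 ≡ 3964 (mod 5433). Now have (3964/5433).
Factor out 2: 3964 = 2^2·991. Since 5433 ≡ 1 (mod 8), (2/5433) = +1, and (2/5433)^2 = +1. Now have (991/5433).
5433 ≡ 1 (mod 4), so quadratic reciprocity gives (991/5433) = (5433/991). Reduce: 5433 ≡ 478 (mod 991). Now have (478/991).
Factor out 2: 478 = 2·239. Since 991 ≡ 7 (mod 8), (2/991) = +1. Now have (239/991).
Both 239 ≡ 3 and 991 ≡ 3 (mod 4), so reciprocity gives (239/991) = -(991/239). Reduce: 991 ≡ 35 (mod 239). Now have -(35/239).
Both 35 ≡ 3 and 239 ≡ 3 (mod 4), so reciprocity gives (35/239) = -(239/35). Reduce: 239 ≡ 29 (mod 35). Now have (29/35).
29 ≡ 1 (mod 4), so quadratic reciprocity gives (29/35) = (35/29). Reduce: 35 ≡ 6 (mod 29). Now have (6/29).
Factor out 2: 6 = 2·3. Since 29 ≡ 5 (mod 8), (2/29) = -1. Now have -(3/29).
29 ≡ 1 (mod 4), so quadratic reciprocity gives (3/29) = (29/3). Reduce: 29 ≡ 2 (mod 3). Now have -(2/3).
Factor out 2: 2 = 2. Since 3 ≡ 3 (mod 8), (2/3) = -1. Now have (1/3).
(1/3) = 1. Collecting the sign factors: 1.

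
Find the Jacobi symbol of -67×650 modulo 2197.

By multiplicativity, (-67·650/2197) = (-67/2197)·(650/2197).
First factor (-67/2197):
Pull out -1: (-67/2197) = (-1/2197)·(67/2197). Since 2197 ≡ 1 (mod 4), (-1/2197) = +1. Now have (67/2197).
2197 ≡ 1 (mod 4), so quadratic reciprocity gives (67/2197) = (2197/67). Reduce: 2197 ≡ 53 (mod 67). Now have (53/67).
53 ≡ 1 (mod 4), so quadratic reciprocity gives (53/67) = (67/53). Reduce: 67 ≡ 14 (mod 53). Now have (14/53).
Factor out 2: 14 = 2·7. Since 53 ≡ 5 (mod 8), (2/53) = -1. Now have -(7/53).
53 ≡ 1 (mod 4), so quadratic reciprocity gives (7/53) = (53/7). Reduce: 53 ≡ 4 (mod 7). Now have -(4/7).
Factor out 2: 4 = 2^2. Since 7 ≡ 7 (mod 8), (2/7) = +1, and (2/7)^2 = +1. Now have -(1/7).
(1/7) = 1. Collecting the sign factors: -1.
Second factor (650/2197):
Factor out 2: 650 = 2·325. Since 2197 ≡ 5 (mod 8), (2/2197) = -1. Now have -(325/2197).
325 ≡ 1 (mod 4), so quadratic reciprocity gives (325/2197) = (2197/325). Reduce: 2197 ≡ 247 (mod 325). Now have -(247/325).
325 ≡ 1 (mod 4), so quadratic reciprocity gives (247/325) = (325/247). Reduce: 325 ≡ 78 (mod 247). Now have -(78/247).
Factor out 2: 78 = 2·39. Since 247 ≡ 7 (mod 8), (2/247) = +1. Now have -(39/247).
Both 39 ≡ 3 and 247 ≡ 3 (mod 4), so reciprocity gives (39/247) = -(247/39). Reduce: 247 ≡ 13 (mod 39). Now have (13/39).
13 ≡ 1 (mod 4), so quadratic reciprocity gives (13/39) = (39/13). Reduce: 39 ≡ 0 (mod 13). Now have (0/13).
The numerator is now 0 with denominator 13 > 1: the symbol is 0.
Product: (-1)·(0) = 0.

0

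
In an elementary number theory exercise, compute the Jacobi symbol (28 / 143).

1

Factor out 2: 28 = 2^2·7. Since 143 ≡ 7 (mod 8), (2 / 143) = +1, and (2 / 143)^2 = +1. Now have (7 / 143).
Both 7 ≡ 3 and 143 ≡ 3 (mod 4), so reciprocity gives (7 / 143) = -(143 / 7). Reduce: 143 ≡ 3 (mod 7). Now have -(3 / 7).
Both 3 ≡ 3 and 7 ≡ 3 (mod 4), so reciprocity gives (3 / 7) = -(7 / 3). Reduce: 7 ≡ 1 (mod 3). Now have (1 / 3).
(1 / 3) = 1. Collecting the sign factors: 1.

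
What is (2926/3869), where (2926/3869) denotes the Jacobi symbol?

(2926/3869)
  = -(1463/3869)    [3869 ≡ 5 mod 8 ⇒ (2/3869) = -1]
  = -(3869/1463)    [QR: 3869 ≡ 1 mod 4, sign kept]
  = -(943/1463)    [3869 ≡ 943 mod 1463]
  = (1463/943)    [QR: both ≡ 3 mod 4, sign flips]
  = (520/943)    [1463 ≡ 520 mod 943]
  = (65/943)    [943 ≡ 7 mod 8 ⇒ (2/943)^3 = +1]
  = (943/65)    [QR: 65 ≡ 1 mod 4, sign kept]
  = (33/65)    [943 ≡ 33 mod 65]
  = (65/33)    [QR: 33 ≡ 1 mod 4, sign kept]
  = (32/33)    [65 ≡ 32 mod 33]
  = (1/33)    [33 ≡ 1 mod 8 ⇒ (2/33)^5 = +1]
  = 1    [(1/33) = 1]

1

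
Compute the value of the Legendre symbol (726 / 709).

-1

Reduce the numerator: 726 ≡ 17 (mod 709), so (726 / 709) = (17 / 709).
17 ≡ 1 (mod 4), so quadratic reciprocity gives (17 / 709) = (709 / 17). Reduce: 709 ≡ 12 (mod 17). Now have (12 / 17).
Factor out 2: 12 = 2^2·3. Since 17 ≡ 1 (mod 8), (2 / 17) = +1, and (2 / 17)^2 = +1. Now have (3 / 17).
17 ≡ 1 (mod 4), so quadratic reciprocity gives (3 / 17) = (17 / 3). Reduce: 17 ≡ 2 (mod 3). Now have (2 / 3).
Factor out 2: 2 = 2. Since 3 ≡ 3 (mod 8), (2 / 3) = -1. Now have -(1 / 3).
(1 / 3) = 1. Collecting the sign factors: -1.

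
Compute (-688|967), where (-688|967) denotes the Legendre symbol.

(-688|967)
  = -(688|967)    [967 ≡ 3 mod 4 ⇒ (-1|967) = -1]
  = -(43|967)    [967 ≡ 7 mod 8 ⇒ (2|967)^4 = +1]
  = (967|43)    [QR: both ≡ 3 mod 4, sign flips]
  = (21|43)    [967 ≡ 21 mod 43]
  = (43|21)    [QR: 21 ≡ 1 mod 4, sign kept]
  = (1|21)    [43 ≡ 1 mod 21]
  = 1    [(1|21) = 1]

1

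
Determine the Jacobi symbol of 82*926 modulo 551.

1

By multiplicativity, (82·926/551) = (82/551)·(926/551).
First factor (82/551):
(82/551)
  = (41/551)    [551 ≡ 7 mod 8 ⇒ (2/551) = +1]
  = (551/41)    [QR: 41 ≡ 1 mod 4, sign kept]
  = (18/41)    [551 ≡ 18 mod 41]
  = (9/41)    [41 ≡ 1 mod 8 ⇒ (2/41) = +1]
  = (41/9)    [QR: 9 ≡ 1 mod 4, sign kept]
  = (5/9)    [41 ≡ 5 mod 9]
  = (9/5)    [QR: 5 ≡ 1 mod 4, sign kept]
  = (4/5)    [9 ≡ 4 mod 5]
  = (1/5)    [5 ≡ 5 mod 8 ⇒ (2/5)^2 = +1]
  = 1    [(1/5) = 1]
Second factor (926/551):
(926/551)
  = (375/551)    [926 ≡ 375 mod 551]
  = -(551/375)    [QR: both ≡ 3 mod 4, sign flips]
  = -(176/375)    [551 ≡ 176 mod 375]
  = -(11/375)    [375 ≡ 7 mod 8 ⇒ (2/375)^4 = +1]
  = (375/11)    [QR: both ≡ 3 mod 4, sign flips]
  = (1/11)    [375 ≡ 1 mod 11]
  = 1    [(1/11) = 1]
Product: (1)·(1) = 1.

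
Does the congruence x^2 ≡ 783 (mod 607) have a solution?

(783|607)
  = (176|607)    [783 ≡ 176 mod 607]
  = (11|607)    [607 ≡ 7 mod 8 ⇒ (2|607)^4 = +1]
  = -(607|11)    [QR: both ≡ 3 mod 4, sign flips]
  = -(2|11)    [607 ≡ 2 mod 11]
  = (1|11)    [11 ≡ 3 mod 8 ⇒ (2|11) = -1]
  = 1    [(1|11) = 1]
The Legendre symbol is 1, so x^2 ≡ 783 (mod 607) has solution.

yes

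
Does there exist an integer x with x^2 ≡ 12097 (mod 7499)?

(12097|7499)
  = (4598|7499)    [12097 ≡ 4598 mod 7499]
  = -(2299|7499)    [7499 ≡ 3 mod 8 ⇒ (2|7499) = -1]
  = (7499|2299)    [QR: both ≡ 3 mod 4, sign flips]
  = (602|2299)    [7499 ≡ 602 mod 2299]
  = -(301|2299)    [2299 ≡ 3 mod 8 ⇒ (2|2299) = -1]
  = -(2299|301)    [QR: 301 ≡ 1 mod 4, sign kept]
  = -(192|301)    [2299 ≡ 192 mod 301]
  = -(3|301)    [301 ≡ 5 mod 8 ⇒ (2|301)^6 = +1]
  = -(301|3)    [QR: 301 ≡ 1 mod 4, sign kept]
  = -(1|3)    [301 ≡ 1 mod 3]
  = -1    [(1|3) = 1]
The Legendre symbol is -1, so x^2 ≡ 12097 (mod 7499) has no solution.

no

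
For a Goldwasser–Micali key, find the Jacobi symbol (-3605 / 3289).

(-3605 / 3289)
  = (2973 / 3289)    [-3605 ≡ 2973 mod 3289]
  = (3289 / 2973)    [QR: 2973 ≡ 1 mod 4, sign kept]
  = (316 / 2973)    [3289 ≡ 316 mod 2973]
  = (79 / 2973)    [2973 ≡ 5 mod 8 ⇒ (2 / 2973)^2 = +1]
  = (2973 / 79)    [QR: 2973 ≡ 1 mod 4, sign kept]
  = (50 / 79)    [2973 ≡ 50 mod 79]
  = (25 / 79)    [79 ≡ 7 mod 8 ⇒ (2 / 79) = +1]
  = (79 / 25)    [QR: 25 ≡ 1 mod 4, sign kept]
  = (4 / 25)    [79 ≡ 4 mod 25]
  = (1 / 25)    [25 ≡ 1 mod 8 ⇒ (2 / 25)^2 = +1]
  = 1    [(1 / 25) = 1]

1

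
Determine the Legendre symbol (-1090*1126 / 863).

-1

By multiplicativity, (-1090·1126 / 863) = (-1090 / 863)·(1126 / 863).
First factor (-1090 / 863):
(-1090 / 863)
  = -(1090 / 863)    [863 ≡ 3 mod 4 ⇒ (-1 / 863) = -1]
  = -(227 / 863)    [1090 ≡ 227 mod 863]
  = (863 / 227)    [QR: both ≡ 3 mod 4, sign flips]
  = (182 / 227)    [863 ≡ 182 mod 227]
  = -(91 / 227)    [227 ≡ 3 mod 8 ⇒ (2 / 227) = -1]
  = (227 / 91)    [QR: both ≡ 3 mod 4, sign flips]
  = (45 / 91)    [227 ≡ 45 mod 91]
  = (91 / 45)    [QR: 45 ≡ 1 mod 4, sign kept]
  = (1 / 45)    [91 ≡ 1 mod 45]
  = 1    [(1 / 45) = 1]
Second factor (1126 / 863):
(1126 / 863)
  = (263 / 863)    [1126 ≡ 263 mod 863]
  = -(863 / 263)    [QR: both ≡ 3 mod 4, sign flips]
  = -(74 / 263)    [863 ≡ 74 mod 263]
  = -(37 / 263)    [263 ≡ 7 mod 8 ⇒ (2 / 263) = +1]
  = -(263 / 37)    [QR: 37 ≡ 1 mod 4, sign kept]
  = -(4 / 37)    [263 ≡ 4 mod 37]
  = -(1 / 37)    [37 ≡ 5 mod 8 ⇒ (2 / 37)^2 = +1]
  = -1    [(1 / 37) = 1]
Product: (1)·(-1) = -1.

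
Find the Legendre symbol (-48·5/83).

By multiplicativity, (-48·5/83) = (-48/83)·(5/83).
First factor (-48/83):
Pull out -1: (-48/83) = (-1/83)·(48/83). Since 83 ≡ 3 (mod 4), (-1/83) = -1. Now have -(48/83).
Factor out 2: 48 = 2^4·3. Since 83 ≡ 3 (mod 8), (2/83) = -1, and (2/83)^4 = +1. Now have -(3/83).
Both 3 ≡ 3 and 83 ≡ 3 (mod 4), so reciprocity gives (3/83) = -(83/3). Reduce: 83 ≡ 2 (mod 3). Now have (2/3).
Factor out 2: 2 = 2. Since 3 ≡ 3 (mod 8), (2/3) = -1. Now have -(1/3).
(1/3) = 1. Collecting the sign factors: -1.
Second factor (5/83):
5 ≡ 1 (mod 4), so quadratic reciprocity gives (5/83) = (83/5). Reduce: 83 ≡ 3 (mod 5). Now have (3/5).
5 ≡ 1 (mod 4), so quadratic reciprocity gives (3/5) = (5/3). Reduce: 5 ≡ 2 (mod 3). Now have (2/3).
Factor out 2: 2 = 2. Since 3 ≡ 3 (mod 8), (2/3) = -1. Now have -(1/3).
(1/3) = 1. Collecting the sign factors: -1.
Product: (-1)·(-1) = 1.

1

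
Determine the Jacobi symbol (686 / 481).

Reduce the numerator: 686 ≡ 205 (mod 481), so (686 / 481) = (205 / 481).
205 ≡ 1 (mod 4), so quadratic reciprocity gives (205 / 481) = (481 / 205). Reduce: 481 ≡ 71 (mod 205). Now have (71 / 205).
205 ≡ 1 (mod 4), so quadratic reciprocity gives (71 / 205) = (205 / 71). Reduce: 205 ≡ 63 (mod 71). Now have (63 / 71).
Both 63 ≡ 3 and 71 ≡ 3 (mod 4), so reciprocity gives (63 / 71) = -(71 / 63). Reduce: 71 ≡ 8 (mod 63). Now have -(8 / 63).
Factor out 2: 8 = 2^3. Since 63 ≡ 7 (mod 8), (2 / 63) = +1, and (2 / 63)^3 = +1. Now have -(1 / 63).
(1 / 63) = 1. Collecting the sign factors: -1.

-1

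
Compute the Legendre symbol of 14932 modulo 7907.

Reduce the numerator: 14932 ≡ 7025 (mod 7907), so (14932/7907) = (7025/7907).
7025 ≡ 1 (mod 4), so quadratic reciprocity gives (7025/7907) = (7907/7025). Reduce: 7907 ≡ 882 (mod 7025). Now have (882/7025).
Factor out 2: 882 = 2·441. Since 7025 ≡ 1 (mod 8), (2/7025) = +1. Now have (441/7025).
441 ≡ 1 (mod 4), so quadratic reciprocity gives (441/7025) = (7025/441). Reduce: 7025 ≡ 410 (mod 441). Now have (410/441).
Factor out 2: 410 = 2·205. Since 441 ≡ 1 (mod 8), (2/441) = +1. Now have (205/441).
205 ≡ 1 (mod 4), so quadratic reciprocity gives (205/441) = (441/205). Reduce: 441 ≡ 31 (mod 205). Now have (31/205).
205 ≡ 1 (mod 4), so quadratic reciprocity gives (31/205) = (205/31). Reduce: 205 ≡ 19 (mod 31). Now have (19/31).
Both 19 ≡ 3 and 31 ≡ 3 (mod 4), so reciprocity gives (19/31) = -(31/19). Reduce: 31 ≡ 12 (mod 19). Now have -(12/19).
Factor out 2: 12 = 2^2·3. Since 19 ≡ 3 (mod 8), (2/19) = -1, and (2/19)^2 = +1. Now have -(3/19).
Both 3 ≡ 3 and 19 ≡ 3 (mod 4), so reciprocity gives (3/19) = -(19/3). Reduce: 19 ≡ 1 (mod 3). Now have (1/3).
(1/3) = 1. Collecting the sign factors: 1.

1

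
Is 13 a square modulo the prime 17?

13 ≡ 1 (mod 4), so quadratic reciprocity gives (13/17) = (17/13). Reduce: 17 ≡ 4 (mod 13). Now have (4/13).
Factor out 2: 4 = 2^2. Since 13 ≡ 5 (mod 8), (2/13) = -1, and (2/13)^2 = +1. Now have (1/13).
(1/13) = 1. Collecting the sign factors: 1.
(13/17) = 1, and 17 is prime, so 13 is a quadratic residue mod 17.

yes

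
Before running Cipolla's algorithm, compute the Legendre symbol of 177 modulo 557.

(177/557)
  = (557/177)    [QR: 177 ≡ 1 mod 4, sign kept]
  = (26/177)    [557 ≡ 26 mod 177]
  = (13/177)    [177 ≡ 1 mod 8 ⇒ (2/177) = +1]
  = (177/13)    [QR: 13 ≡ 1 mod 4, sign kept]
  = (8/13)    [177 ≡ 8 mod 13]
  = -(1/13)    [13 ≡ 5 mod 8 ⇒ (2/13)^3 = -1]
  = -1    [(1/13) = 1]

-1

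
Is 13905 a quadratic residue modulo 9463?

(13905/9463)
  = (4442/9463)    [13905 ≡ 4442 mod 9463]
  = (2221/9463)    [9463 ≡ 7 mod 8 ⇒ (2/9463) = +1]
  = (9463/2221)    [QR: 2221 ≡ 1 mod 4, sign kept]
  = (579/2221)    [9463 ≡ 579 mod 2221]
  = (2221/579)    [QR: 2221 ≡ 1 mod 4, sign kept]
  = (484/579)    [2221 ≡ 484 mod 579]
  = (121/579)    [579 ≡ 3 mod 8 ⇒ (2/579)^2 = +1]
  = (579/121)    [QR: 121 ≡ 1 mod 4, sign kept]
  = (95/121)    [579 ≡ 95 mod 121]
  = (121/95)    [QR: 121 ≡ 1 mod 4, sign kept]
  = (26/95)    [121 ≡ 26 mod 95]
  = (13/95)    [95 ≡ 7 mod 8 ⇒ (2/95) = +1]
  = (95/13)    [QR: 13 ≡ 1 mod 4, sign kept]
  = (4/13)    [95 ≡ 4 mod 13]
  = (1/13)    [13 ≡ 5 mod 8 ⇒ (2/13)^2 = +1]
  = 1    [(1/13) = 1]
The Legendre symbol is 1, so x^2 ≡ 13905 (mod 9463) has solution.

yes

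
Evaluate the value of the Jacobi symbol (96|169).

1

Factor out 2: 96 = 2^5·3. Since 169 ≡ 1 (mod 8), (2|169) = +1, and (2|169)^5 = +1. Now have (3|169).
169 ≡ 1 (mod 4), so quadratic reciprocity gives (3|169) = (169|3). Reduce: 169 ≡ 1 (mod 3). Now have (1|3).
(1|3) = 1. Collecting the sign factors: 1.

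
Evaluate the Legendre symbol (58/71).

1

Factor out 2: 58 = 2·29. Since 71 ≡ 7 (mod 8), (2/71) = +1. Now have (29/71).
29 ≡ 1 (mod 4), so quadratic reciprocity gives (29/71) = (71/29). Reduce: 71 ≡ 13 (mod 29). Now have (13/29).
13 ≡ 1 (mod 4), so quadratic reciprocity gives (13/29) = (29/13). Reduce: 29 ≡ 3 (mod 13). Now have (3/13).
13 ≡ 1 (mod 4), so quadratic reciprocity gives (3/13) = (13/3). Reduce: 13 ≡ 1 (mod 3). Now have (1/3).
(1/3) = 1. Collecting the sign factors: 1.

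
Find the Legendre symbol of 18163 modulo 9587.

1

Reduce the numerator: 18163 ≡ 8576 (mod 9587), so (18163/9587) = (8576/9587).
Factor out 2: 8576 = 2^7·67. Since 9587 ≡ 3 (mod 8), (2/9587) = -1, and (2/9587)^7 = -1. Now have -(67/9587).
Both 67 ≡ 3 and 9587 ≡ 3 (mod 4), so reciprocity gives (67/9587) = -(9587/67). Reduce: 9587 ≡ 6 (mod 67). Now have (6/67).
Factor out 2: 6 = 2·3. Since 67 ≡ 3 (mod 8), (2/67) = -1. Now have -(3/67).
Both 3 ≡ 3 and 67 ≡ 3 (mod 4), so reciprocity gives (3/67) = -(67/3). Reduce: 67 ≡ 1 (mod 3). Now have (1/3).
(1/3) = 1. Collecting the sign factors: 1.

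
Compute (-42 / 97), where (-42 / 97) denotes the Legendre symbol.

Pull out -1: (-42 / 97) = (-1 / 97)·(42 / 97). Since 97 ≡ 1 (mod 4), (-1 / 97) = +1. Now have (42 / 97).
Factor out 2: 42 = 2·21. Since 97 ≡ 1 (mod 8), (2 / 97) = +1. Now have (21 / 97).
21 ≡ 1 (mod 4), so quadratic reciprocity gives (21 / 97) = (97 / 21). Reduce: 97 ≡ 13 (mod 21). Now have (13 / 21).
13 ≡ 1 (mod 4), so quadratic reciprocity gives (13 / 21) = (21 / 13). Reduce: 21 ≡ 8 (mod 13). Now have (8 / 13).
Factor out 2: 8 = 2^3. Since 13 ≡ 5 (mod 8), (2 / 13) = -1, and (2 / 13)^3 = -1. Now have -(1 / 13).
(1 / 13) = 1. Collecting the sign factors: -1.

-1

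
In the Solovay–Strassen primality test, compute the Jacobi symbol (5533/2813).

1

Reduce the numerator: 5533 ≡ 2720 (mod 2813), so (5533/2813) = (2720/2813).
Factor out 2: 2720 = 2^5·85. Since 2813 ≡ 5 (mod 8), (2/2813) = -1, and (2/2813)^5 = -1. Now have -(85/2813).
85 ≡ 1 (mod 4), so quadratic reciprocity gives (85/2813) = (2813/85). Reduce: 2813 ≡ 8 (mod 85). Now have -(8/85).
Factor out 2: 8 = 2^3. Since 85 ≡ 5 (mod 8), (2/85) = -1, and (2/85)^3 = -1. Now have (1/85).
(1/85) = 1. Collecting the sign factors: 1.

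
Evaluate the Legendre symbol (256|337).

1

(256|337)
  = (1|337)    [337 ≡ 1 mod 8 ⇒ (2|337)^8 = +1]
  = 1    [(1|337) = 1]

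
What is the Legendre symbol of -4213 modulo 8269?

-1

Reduce the numerator: -4213 ≡ 4056 (mod 8269), so (-4213/8269) = (4056/8269).
Factor out 2: 4056 = 2^3·507. Since 8269 ≡ 5 (mod 8), (2/8269) = -1, and (2/8269)^3 = -1. Now have -(507/8269).
8269 ≡ 1 (mod 4), so quadratic reciprocity gives (507/8269) = (8269/507). Reduce: 8269 ≡ 157 (mod 507). Now have -(157/507).
157 ≡ 1 (mod 4), so quadratic reciprocity gives (157/507) = (507/157). Reduce: 507 ≡ 36 (mod 157). Now have -(36/157).
Factor out 2: 36 = 2^2·9. Since 157 ≡ 5 (mod 8), (2/157) = -1, and (2/157)^2 = +1. Now have -(9/157).
9 ≡ 1 (mod 4), so quadratic reciprocity gives (9/157) = (157/9). Reduce: 157 ≡ 4 (mod 9). Now have -(4/9).
Factor out 2: 4 = 2^2. Since 9 ≡ 1 (mod 8), (2/9) = +1, and (2/9)^2 = +1. Now have -(1/9).
(1/9) = 1. Collecting the sign factors: -1.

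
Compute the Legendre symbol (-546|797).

-1

(-546|797)
  = (546|797)    [797 ≡ 1 mod 4 ⇒ (-1|797) = +1]
  = -(273|797)    [797 ≡ 5 mod 8 ⇒ (2|797) = -1]
  = -(797|273)    [QR: 273 ≡ 1 mod 4, sign kept]
  = -(251|273)    [797 ≡ 251 mod 273]
  = -(273|251)    [QR: 273 ≡ 1 mod 4, sign kept]
  = -(22|251)    [273 ≡ 22 mod 251]
  = (11|251)    [251 ≡ 3 mod 8 ⇒ (2|251) = -1]
  = -(251|11)    [QR: both ≡ 3 mod 4, sign flips]
  = -(9|11)    [251 ≡ 9 mod 11]
  = -(11|9)    [QR: 9 ≡ 1 mod 4, sign kept]
  = -(2|9)    [11 ≡ 2 mod 9]
  = -(1|9)    [9 ≡ 1 mod 8 ⇒ (2|9) = +1]
  = -1    [(1|9) = 1]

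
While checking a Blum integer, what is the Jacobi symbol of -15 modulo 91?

1

Reduce the numerator: -15 ≡ 76 (mod 91), so (-15 / 91) = (76 / 91).
Factor out 2: 76 = 2^2·19. Since 91 ≡ 3 (mod 8), (2 / 91) = -1, and (2 / 91)^2 = +1. Now have (19 / 91).
Both 19 ≡ 3 and 91 ≡ 3 (mod 4), so reciprocity gives (19 / 91) = -(91 / 19). Reduce: 91 ≡ 15 (mod 19). Now have -(15 / 19).
Both 15 ≡ 3 and 19 ≡ 3 (mod 4), so reciprocity gives (15 / 19) = -(19 / 15). Reduce: 19 ≡ 4 (mod 15). Now have (4 / 15).
Factor out 2: 4 = 2^2. Since 15 ≡ 7 (mod 8), (2 / 15) = +1, and (2 / 15)^2 = +1. Now have (1 / 15).
(1 / 15) = 1. Collecting the sign factors: 1.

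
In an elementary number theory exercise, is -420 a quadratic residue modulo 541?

yes

(-420/541)
  = (121/541)    [-420 ≡ 121 mod 541]
  = (541/121)    [QR: 121 ≡ 1 mod 4, sign kept]
  = (57/121)    [541 ≡ 57 mod 121]
  = (121/57)    [QR: 57 ≡ 1 mod 4, sign kept]
  = (7/57)    [121 ≡ 7 mod 57]
  = (57/7)    [QR: 57 ≡ 1 mod 4, sign kept]
  = (1/7)    [57 ≡ 1 mod 7]
  = 1    [(1/7) = 1]
(-420/541) = 1, and 541 is prime, so -420 is a quadratic residue mod 541.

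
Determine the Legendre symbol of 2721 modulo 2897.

2721 ≡ 1 (mod 4), so quadratic reciprocity gives (2721 / 2897) = (2897 / 2721). Reduce: 2897 ≡ 176 (mod 2721). Now have (176 / 2721).
Factor out 2: 176 = 2^4·11. Since 2721 ≡ 1 (mod 8), (2 / 2721) = +1, and (2 / 2721)^4 = +1. Now have (11 / 2721).
2721 ≡ 1 (mod 4), so quadratic reciprocity gives (11 / 2721) = (2721 / 11). Reduce: 2721 ≡ 4 (mod 11). Now have (4 / 11).
Factor out 2: 4 = 2^2. Since 11 ≡ 3 (mod 8), (2 / 11) = -1, and (2 / 11)^2 = +1. Now have (1 / 11).
(1 / 11) = 1. Collecting the sign factors: 1.

1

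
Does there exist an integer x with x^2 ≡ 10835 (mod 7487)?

no

(10835/7487)
  = (3348/7487)    [10835 ≡ 3348 mod 7487]
  = (837/7487)    [7487 ≡ 7 mod 8 ⇒ (2/7487)^2 = +1]
  = (7487/837)    [QR: 837 ≡ 1 mod 4, sign kept]
  = (791/837)    [7487 ≡ 791 mod 837]
  = (837/791)    [QR: 837 ≡ 1 mod 4, sign kept]
  = (46/791)    [837 ≡ 46 mod 791]
  = (23/791)    [791 ≡ 7 mod 8 ⇒ (2/791) = +1]
  = -(791/23)    [QR: both ≡ 3 mod 4, sign flips]
  = -(9/23)    [791 ≡ 9 mod 23]
  = -(23/9)    [QR: 9 ≡ 1 mod 4, sign kept]
  = -(5/9)    [23 ≡ 5 mod 9]
  = -(9/5)    [QR: 5 ≡ 1 mod 4, sign kept]
  = -(4/5)    [9 ≡ 4 mod 5]
  = -(1/5)    [5 ≡ 5 mod 8 ⇒ (2/5)^2 = +1]
  = -1    [(1/5) = 1]
(10835/7487) = -1, and 7487 is prime, so 10835 is not a quadratic residue mod 7487.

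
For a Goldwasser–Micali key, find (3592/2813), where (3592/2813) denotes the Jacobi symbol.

(3592/2813)
  = (779/2813)    [3592 ≡ 779 mod 2813]
  = (2813/779)    [QR: 2813 ≡ 1 mod 4, sign kept]
  = (476/779)    [2813 ≡ 476 mod 779]
  = (119/779)    [779 ≡ 3 mod 8 ⇒ (2/779)^2 = +1]
  = -(779/119)    [QR: both ≡ 3 mod 4, sign flips]
  = -(65/119)    [779 ≡ 65 mod 119]
  = -(119/65)    [QR: 65 ≡ 1 mod 4, sign kept]
  = -(54/65)    [119 ≡ 54 mod 65]
  = -(27/65)    [65 ≡ 1 mod 8 ⇒ (2/65) = +1]
  = -(65/27)    [QR: 65 ≡ 1 mod 4, sign kept]
  = -(11/27)    [65 ≡ 11 mod 27]
  = (27/11)    [QR: both ≡ 3 mod 4, sign flips]
  = (5/11)    [27 ≡ 5 mod 11]
  = (11/5)    [QR: 5 ≡ 1 mod 4, sign kept]
  = (1/5)    [11 ≡ 1 mod 5]
  = 1    [(1/5) = 1]

1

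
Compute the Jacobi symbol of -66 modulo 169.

(-66 / 169)
  = (66 / 169)    [169 ≡ 1 mod 4 ⇒ (-1 / 169) = +1]
  = (33 / 169)    [169 ≡ 1 mod 8 ⇒ (2 / 169) = +1]
  = (169 / 33)    [QR: 33 ≡ 1 mod 4, sign kept]
  = (4 / 33)    [169 ≡ 4 mod 33]
  = (1 / 33)    [33 ≡ 1 mod 8 ⇒ (2 / 33)^2 = +1]
  = 1    [(1 / 33) = 1]

1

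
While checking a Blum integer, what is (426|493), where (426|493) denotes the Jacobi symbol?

(426|493)
  = -(213|493)    [493 ≡ 5 mod 8 ⇒ (2|493) = -1]
  = -(493|213)    [QR: 213 ≡ 1 mod 4, sign kept]
  = -(67|213)    [493 ≡ 67 mod 213]
  = -(213|67)    [QR: 213 ≡ 1 mod 4, sign kept]
  = -(12|67)    [213 ≡ 12 mod 67]
  = -(3|67)    [67 ≡ 3 mod 8 ⇒ (2|67)^2 = +1]
  = (67|3)    [QR: both ≡ 3 mod 4, sign flips]
  = (1|3)    [67 ≡ 1 mod 3]
  = 1    [(1|3) = 1]

1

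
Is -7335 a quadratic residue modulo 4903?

yes

(-7335/4903)
  = (2471/4903)    [-7335 ≡ 2471 mod 4903]
  = -(4903/2471)    [QR: both ≡ 3 mod 4, sign flips]
  = -(2432/2471)    [4903 ≡ 2432 mod 2471]
  = -(19/2471)    [2471 ≡ 7 mod 8 ⇒ (2/2471)^7 = +1]
  = (2471/19)    [QR: both ≡ 3 mod 4, sign flips]
  = (1/19)    [2471 ≡ 1 mod 19]
  = 1    [(1/19) = 1]
The Legendre symbol is 1, so x^2 ≡ -7335 (mod 4903) has solution.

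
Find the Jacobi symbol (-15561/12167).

Pull out -1: (-15561/12167) = (-1/12167)·(15561/12167). Since 12167 ≡ 3 (mod 4), (-1/12167) = -1. Now have -(15561/12167).
Reduce the numerator: 15561 ≡ 3394 (mod 12167), so (15561/12167) = (3394/12167).
Factor out 2: 3394 = 2·1697. Since 12167 ≡ 7 (mod 8), (2/12167) = +1. Now have -(1697/12167).
1697 ≡ 1 (mod 4), so quadratic reciprocity gives (1697/12167) = (12167/1697). Reduce: 12167 ≡ 288 (mod 1697). Now have -(288/1697).
Factor out 2: 288 = 2^5·9. Since 1697 ≡ 1 (mod 8), (2/1697) = +1, and (2/1697)^5 = +1. Now have -(9/1697).
9 ≡ 1 (mod 4), so quadratic reciprocity gives (9/1697) = (1697/9). Reduce: 1697 ≡ 5 (mod 9). Now have -(5/9).
5 ≡ 1 (mod 4), so quadratic reciprocity gives (5/9) = (9/5). Reduce: 9 ≡ 4 (mod 5). Now have -(4/5).
Factor out 2: 4 = 2^2. Since 5 ≡ 5 (mod 8), (2/5) = -1, and (2/5)^2 = +1. Now have -(1/5).
(1/5) = 1. Collecting the sign factors: -1.

-1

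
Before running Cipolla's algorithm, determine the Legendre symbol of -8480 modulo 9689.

Pull out -1: (-8480 / 9689) = (-1 / 9689)·(8480 / 9689). Since 9689 ≡ 1 (mod 4), (-1 / 9689) = +1. Now have (8480 / 9689).
Factor out 2: 8480 = 2^5·265. Since 9689 ≡ 1 (mod 8), (2 / 9689) = +1, and (2 / 9689)^5 = +1. Now have (265 / 9689).
265 ≡ 1 (mod 4), so quadratic reciprocity gives (265 / 9689) = (9689 / 265). Reduce: 9689 ≡ 149 (mod 265). Now have (149 / 265).
149 ≡ 1 (mod 4), so quadratic reciprocity gives (149 / 265) = (265 / 149). Reduce: 265 ≡ 116 (mod 149). Now have (116 / 149).
Factor out 2: 116 = 2^2·29. Since 149 ≡ 5 (mod 8), (2 / 149) = -1, and (2 / 149)^2 = +1. Now have (29 / 149).
29 ≡ 1 (mod 4), so quadratic reciprocity gives (29 / 149) = (149 / 29). Reduce: 149 ≡ 4 (mod 29). Now have (4 / 29).
Factor out 2: 4 = 2^2. Since 29 ≡ 5 (mod 8), (2 / 29) = -1, and (2 / 29)^2 = +1. Now have (1 / 29).
(1 / 29) = 1. Collecting the sign factors: 1.

1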